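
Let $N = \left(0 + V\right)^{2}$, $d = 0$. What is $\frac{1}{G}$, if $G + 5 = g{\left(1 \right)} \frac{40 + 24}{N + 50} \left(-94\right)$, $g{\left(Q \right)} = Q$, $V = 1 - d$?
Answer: $- \frac{51}{6271} \approx -0.0081327$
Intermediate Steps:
$V = 1$ ($V = 1 - 0 = 1 + 0 = 1$)
$N = 1$ ($N = \left(0 + 1\right)^{2} = 1^{2} = 1$)
$G = - \frac{6271}{51}$ ($G = -5 + 1 \frac{40 + 24}{1 + 50} \left(-94\right) = -5 + 1 \cdot \frac{64}{51} \left(-94\right) = -5 + \frac{64}{51} \left(-94\right) = -5 - \frac{6016}{51} = - \frac{6271}{51} \approx -122.96$)
$\frac{1}{G} = \frac{1}{- \frac{6271}{51}} = - \frac{51}{6271}$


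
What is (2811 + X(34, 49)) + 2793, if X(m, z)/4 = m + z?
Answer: 5936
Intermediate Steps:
X(m, z) = 4*m + 4*z (X(m, z) = 4*(m + z) = 4*m + 4*z)
(2811 + X(34, 49)) + 2793 = (2811 + (4*34 + 4*49)) + 2793 = (2811 + (136 + 196)) + 2793 = (2811 + 332) + 2793 = 3143 + 2793 = 5936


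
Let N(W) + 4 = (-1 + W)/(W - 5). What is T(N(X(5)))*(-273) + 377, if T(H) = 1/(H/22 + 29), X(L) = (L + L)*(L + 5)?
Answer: 22173463/60329 ≈ 367.54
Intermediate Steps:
X(L) = 2*L*(5 + L) (X(L) = (2*L)*(5 + L) = 2*L*(5 + L))
N(W) = -4 + (-1 + W)/(-5 + W) (N(W) = -4 + (-1 + W)/(W - 5) = -4 + (-1 + W)/(-5 + W))
T(H) = 1/(29 + H/22) (T(H) = 1/(H*(1/22) + 29) = 1/(H/22 + 29) = 1/(29 + H/22))
T(N(X(5)))*(-273) + 377 = (22/(638 + (19 - 6*5*(5 + 5))/(-5 + 2*5*(5 + 5))))*(-273) + 377 = (22/(638 + (19 - 6*5*10)/(-5 + 2*5*10)))*(-273) + 377 = (22/(638 + (19 - 3*100)/(-5 + 100)))*(-273) + 377 = (22/(638 + (19 - 300)/95))*(-273) + 377 = (22/(638 + (1/95)*(-281)))*(-273) + 377 = (22/(638 - 281/95))*(-273) + 377 = (22/(60329/95))*(-273) + 377 = (22*(95/60329))*(-273) + 377 = (2090/60329)*(-273) + 377 = -570570/60329 + 377 = 22173463/60329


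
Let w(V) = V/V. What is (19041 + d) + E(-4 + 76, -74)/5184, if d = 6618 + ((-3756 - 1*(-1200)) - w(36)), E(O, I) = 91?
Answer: 119760859/5184 ≈ 23102.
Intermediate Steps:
w(V) = 1
d = 4061 (d = 6618 + ((-3756 - 1*(-1200)) - 1*1) = 6618 + ((-3756 + 1200) - 1) = 6618 + (-2556 - 1) = 6618 - 2557 = 4061)
(19041 + d) + E(-4 + 76, -74)/5184 = (19041 + 4061) + 91/5184 = 23102 + 91*(1/5184) = 23102 + 91/5184 = 119760859/5184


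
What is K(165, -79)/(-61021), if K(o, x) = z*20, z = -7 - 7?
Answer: 280/61021 ≈ 0.0045886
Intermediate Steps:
z = -14
K(o, x) = -280 (K(o, x) = -14*20 = -280)
K(165, -79)/(-61021) = -280/(-61021) = -280*(-1/61021) = 280/61021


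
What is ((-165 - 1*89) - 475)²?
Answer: 531441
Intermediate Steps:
((-165 - 1*89) - 475)² = ((-165 - 89) - 475)² = (-254 - 475)² = (-729)² = 531441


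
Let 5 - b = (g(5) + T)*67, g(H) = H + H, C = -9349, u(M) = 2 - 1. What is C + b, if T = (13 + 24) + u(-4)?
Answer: -12560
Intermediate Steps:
u(M) = 1
g(H) = 2*H
T = 38 (T = (13 + 24) + 1 = 37 + 1 = 38)
b = -3211 (b = 5 - (2*5 + 38)*67 = 5 - (10 + 38)*67 = 5 - 48*67 = 5 - 1*3216 = 5 - 3216 = -3211)
C + b = -9349 - 3211 = -12560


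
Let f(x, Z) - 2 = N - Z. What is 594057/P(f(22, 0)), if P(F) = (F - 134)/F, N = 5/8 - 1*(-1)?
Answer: -17227653/1043 ≈ -16517.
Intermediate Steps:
N = 13/8 (N = 5*(⅛) + 1 = 5/8 + 1 = 13/8 ≈ 1.6250)
f(x, Z) = 29/8 - Z (f(x, Z) = 2 + (13/8 - Z) = 29/8 - Z)
P(F) = (-134 + F)/F
594057/P(f(22, 0)) = 594057/(((-134 + (29/8 - 1*0))/(29/8 - 1*0))) = 594057/(((-134 + (29/8 + 0))/(29/8 + 0))) = 594057/(((-134 + 29/8)/(29/8))) = 594057/(((8/29)*(-1043/8))) = 594057/(-1043/29) = 594057*(-29/1043) = -17227653/1043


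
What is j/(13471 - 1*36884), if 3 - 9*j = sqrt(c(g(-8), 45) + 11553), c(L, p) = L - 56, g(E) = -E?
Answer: -1/70239 + sqrt(11505)/210717 ≈ 0.00049479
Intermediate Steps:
c(L, p) = -56 + L
j = 1/3 - sqrt(11505)/9 (j = 1/3 - sqrt((-56 - 1*(-8)) + 11553)/9 = 1/3 - sqrt((-56 + 8) + 11553)/9 = 1/3 - sqrt(-48 + 11553)/9 = 1/3 - sqrt(11505)/9 ≈ -11.585)
j/(13471 - 1*36884) = (1/3 - sqrt(11505)/9)/(13471 - 1*36884) = (1/3 - sqrt(11505)/9)/(13471 - 36884) = (1/3 - sqrt(11505)/9)/(-23413) = (1/3 - sqrt(11505)/9)*(-1/23413) = -1/70239 + sqrt(11505)/210717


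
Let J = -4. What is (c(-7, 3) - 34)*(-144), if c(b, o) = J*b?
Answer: 864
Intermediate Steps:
c(b, o) = -4*b
(c(-7, 3) - 34)*(-144) = (-4*(-7) - 34)*(-144) = (28 - 34)*(-144) = -6*(-144) = 864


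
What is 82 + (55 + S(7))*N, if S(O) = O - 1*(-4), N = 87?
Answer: 5824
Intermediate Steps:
S(O) = 4 + O (S(O) = O + 4 = 4 + O)
82 + (55 + S(7))*N = 82 + (55 + (4 + 7))*87 = 82 + (55 + 11)*87 = 82 + 66*87 = 82 + 5742 = 5824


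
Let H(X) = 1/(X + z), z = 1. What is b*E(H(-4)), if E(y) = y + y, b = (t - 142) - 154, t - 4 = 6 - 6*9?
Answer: 680/3 ≈ 226.67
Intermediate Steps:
t = -44 (t = 4 + (6 - 6*9) = 4 + (6 - 54) = 4 - 48 = -44)
H(X) = 1/(1 + X) (H(X) = 1/(X + 1) = 1/(1 + X))
b = -340 (b = (-44 - 142) - 154 = -186 - 154 = -340)
E(y) = 2*y
b*E(H(-4)) = -680/(1 - 4) = -680/(-3) = -680*(-1)/3 = -340*(-⅔) = 680/3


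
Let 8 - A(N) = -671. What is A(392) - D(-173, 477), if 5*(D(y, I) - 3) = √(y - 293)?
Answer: 676 - I*√466/5 ≈ 676.0 - 4.3174*I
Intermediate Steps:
D(y, I) = 3 + √(-293 + y)/5 (D(y, I) = 3 + √(y - 293)/5 = 3 + √(-293 + y)/5)
A(N) = 679 (A(N) = 8 - 1*(-671) = 8 + 671 = 679)
A(392) - D(-173, 477) = 679 - (3 + √(-293 - 173)/5) = 679 - (3 + √(-466)/5) = 679 - (3 + (I*√466)/5) = 679 - (3 + I*√466/5) = 679 + (-3 - I*√466/5) = 676 - I*√466/5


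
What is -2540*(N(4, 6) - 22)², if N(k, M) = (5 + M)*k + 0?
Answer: -1229360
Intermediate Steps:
N(k, M) = k*(5 + M) (N(k, M) = k*(5 + M) + 0 = k*(5 + M))
-2540*(N(4, 6) - 22)² = -2540*(4*(5 + 6) - 22)² = -2540*(4*11 - 22)² = -2540*(44 - 22)² = -2540*22² = -2540*484 = -1229360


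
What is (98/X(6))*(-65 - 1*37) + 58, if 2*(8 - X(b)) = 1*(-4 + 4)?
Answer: -2383/2 ≈ -1191.5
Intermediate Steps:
X(b) = 8 (X(b) = 8 - (-4 + 4)/2 = 8 - 0/2 = 8 - 1/2*0 = 8 + 0 = 8)
(98/X(6))*(-65 - 1*37) + 58 = (98/8)*(-65 - 1*37) + 58 = (98*(1/8))*(-65 - 37) + 58 = (49/4)*(-102) + 58 = -2499/2 + 58 = -2383/2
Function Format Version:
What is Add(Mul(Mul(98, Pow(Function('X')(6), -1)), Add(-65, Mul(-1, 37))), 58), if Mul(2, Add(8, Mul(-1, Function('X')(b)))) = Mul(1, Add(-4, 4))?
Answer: Rational(-2383, 2) ≈ -1191.5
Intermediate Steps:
Function('X')(b) = 8 (Function('X')(b) = Add(8, Mul(Rational(-1, 2), Mul(1, Add(-4, 4)))) = Add(8, Mul(Rational(-1, 2), Mul(1, 0))) = Add(8, Mul(Rational(-1, 2), 0)) = Add(8, 0) = 8)
Add(Mul(Mul(98, Pow(Function('X')(6), -1)), Add(-65, Mul(-1, 37))), 58) = Add(Mul(Mul(98, Pow(8, -1)), Add(-65, Mul(-1, 37))), 58) = Add(Mul(Mul(98, Rational(1, 8)), Add(-65, -37)), 58) = Add(Mul(Rational(49, 4), -102), 58) = Add(Rational(-2499, 2), 58) = Rational(-2383, 2)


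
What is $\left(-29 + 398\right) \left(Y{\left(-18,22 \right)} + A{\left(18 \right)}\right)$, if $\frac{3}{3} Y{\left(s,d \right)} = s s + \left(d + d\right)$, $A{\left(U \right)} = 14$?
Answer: $140958$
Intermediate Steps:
$Y{\left(s,d \right)} = s^{2} + 2 d$ ($Y{\left(s,d \right)} = s s + \left(d + d\right) = s^{2} + 2 d$)
$\left(-29 + 398\right) \left(Y{\left(-18,22 \right)} + A{\left(18 \right)}\right) = \left(-29 + 398\right) \left(\left(\left(-18\right)^{2} + 2 \cdot 22\right) + 14\right) = 369 \left(\left(324 + 44\right) + 14\right) = 369 \left(368 + 14\right) = 369 \cdot 382 = 140958$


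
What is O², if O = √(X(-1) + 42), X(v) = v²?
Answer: 43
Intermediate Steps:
O = √43 (O = √((-1)² + 42) = √(1 + 42) = √43 ≈ 6.5574)
O² = (√43)² = 43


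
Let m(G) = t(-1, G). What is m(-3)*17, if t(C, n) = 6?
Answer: 102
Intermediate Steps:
m(G) = 6
m(-3)*17 = 6*17 = 102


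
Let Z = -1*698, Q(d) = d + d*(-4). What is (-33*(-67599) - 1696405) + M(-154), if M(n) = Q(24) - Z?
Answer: 534988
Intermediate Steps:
Q(d) = -3*d (Q(d) = d - 4*d = -3*d)
Z = -698
M(n) = 626 (M(n) = -3*24 - 1*(-698) = -72 + 698 = 626)
(-33*(-67599) - 1696405) + M(-154) = (-33*(-67599) - 1696405) + 626 = (2230767 - 1696405) + 626 = 534362 + 626 = 534988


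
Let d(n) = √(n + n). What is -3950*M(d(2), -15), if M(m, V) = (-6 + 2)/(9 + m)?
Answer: 15800/11 ≈ 1436.4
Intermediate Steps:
d(n) = √2*√n (d(n) = √(2*n) = √2*√n)
M(m, V) = -4/(9 + m)
-3950*M(d(2), -15) = -(-15800)/(9 + √2*√2) = -(-15800)/(9 + 2) = -(-15800)/11 = -3950*(-4/11) = 15800/11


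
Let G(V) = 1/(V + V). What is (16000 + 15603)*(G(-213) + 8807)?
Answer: 118567534943/426 ≈ 2.7833e+8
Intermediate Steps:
G(V) = 1/(2*V)
(16000 + 15603)*(G(-213) + 8807) = (16000 + 15603)*((½)/(-213) + 8807) = 31603*((½)*(-1/213) + 8807) = 31603*(-1/426 + 8807) = 31603*(3751781/426) = 118567534943/426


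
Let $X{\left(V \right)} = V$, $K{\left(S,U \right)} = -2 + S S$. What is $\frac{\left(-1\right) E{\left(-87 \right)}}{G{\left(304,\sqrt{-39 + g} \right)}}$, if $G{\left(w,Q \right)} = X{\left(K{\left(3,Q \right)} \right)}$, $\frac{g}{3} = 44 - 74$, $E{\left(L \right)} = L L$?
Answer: $- \frac{7569}{7} \approx -1081.3$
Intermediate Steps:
$E{\left(L \right)} = L^{2}$
$K{\left(S,U \right)} = -2 + S^{2}$
$g = -90$ ($g = 3 \left(44 - 74\right) = 3 \left(-30\right) = -90$)
$G{\left(w,Q \right)} = 7$ ($G{\left(w,Q \right)} = -2 + 3^{2} = -2 + 9 = 7$)
$\frac{\left(-1\right) E{\left(-87 \right)}}{G{\left(304,\sqrt{-39 + g} \right)}} = \frac{\left(-1\right) \left(-87\right)^{2}}{7} = \left(-1\right) 7569 \cdot \frac{1}{7} = \left(-7569\right) \frac{1}{7} = - \frac{7569}{7}$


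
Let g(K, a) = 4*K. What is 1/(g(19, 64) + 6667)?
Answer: 1/6743 ≈ 0.00014830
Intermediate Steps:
1/(g(19, 64) + 6667) = 1/(4*19 + 6667) = 1/(76 + 6667) = 1/6743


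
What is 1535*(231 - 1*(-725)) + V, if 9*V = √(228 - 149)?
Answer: 1467460 + √79/9 ≈ 1.4675e+6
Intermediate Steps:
V = √79/9 (V = √(228 - 149)/9 = √79/9 ≈ 0.98758)
1535*(231 - 1*(-725)) + V = 1535*(231 - 1*(-725)) + √79/9 = 1535*(231 + 725) + √79/9 = 1535*956 + √79/9 = 1467460 + √79/9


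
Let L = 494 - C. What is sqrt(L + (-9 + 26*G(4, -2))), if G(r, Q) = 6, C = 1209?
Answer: 2*I*sqrt(142) ≈ 23.833*I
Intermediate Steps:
L = -715 (L = 494 - 1*1209 = 494 - 1209 = -715)
sqrt(L + (-9 + 26*G(4, -2))) = sqrt(-715 + (-9 + 26*6)) = sqrt(-715 + (-9 + 156)) = sqrt(-715 + 147) = sqrt(-568) = 2*I*sqrt(142)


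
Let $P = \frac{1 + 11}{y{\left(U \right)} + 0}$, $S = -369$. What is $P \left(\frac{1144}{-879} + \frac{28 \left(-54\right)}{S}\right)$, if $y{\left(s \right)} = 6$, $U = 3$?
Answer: $\frac{201536}{36039} \approx 5.5922$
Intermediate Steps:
$P = 2$ ($P = \frac{1 + 11}{6 + 0} = \frac{12}{6} = 12 \cdot \frac{1}{6} = 2$)
$P \left(\frac{1144}{-879} + \frac{28 \left(-54\right)}{S}\right) = 2 \left(\frac{1144}{-879} + \frac{28 \left(-54\right)}{-369}\right) = 2 \left(1144 \left(- \frac{1}{879}\right) - - \frac{168}{41}\right) = 2 \left(- \frac{1144}{879} + \frac{168}{41}\right) = 2 \cdot \frac{100768}{36039} = \frac{201536}{36039}$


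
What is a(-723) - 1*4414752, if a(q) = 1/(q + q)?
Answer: -6383731393/1446 ≈ -4.4148e+6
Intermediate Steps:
a(q) = 1/(2*q)
a(-723) - 1*4414752 = (1/2)/(-723) - 1*4414752 = (1/2)*(-1/723) - 4414752 = -1/1446 - 4414752 = -6383731393/1446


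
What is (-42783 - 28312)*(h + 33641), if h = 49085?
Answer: -5881404970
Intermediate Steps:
(-42783 - 28312)*(h + 33641) = (-42783 - 28312)*(49085 + 33641) = -71095*82726 = -5881404970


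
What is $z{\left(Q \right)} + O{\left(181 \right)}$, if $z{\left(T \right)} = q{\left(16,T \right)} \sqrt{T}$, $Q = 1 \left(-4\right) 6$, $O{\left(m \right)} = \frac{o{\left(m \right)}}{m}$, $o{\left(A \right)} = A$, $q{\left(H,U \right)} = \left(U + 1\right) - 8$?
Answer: $1 - 62 i \sqrt{6} \approx 1.0 - 151.87 i$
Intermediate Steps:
$q{\left(H,U \right)} = -7 + U$ ($q{\left(H,U \right)} = \left(1 + U\right) - 8 = -7 + U$)
$O{\left(m \right)} = 1$ ($O{\left(m \right)} = \frac{m}{m} = 1$)
$Q = -24$ ($Q = \left(-4\right) 6 = -24$)
$z{\left(T \right)} = \sqrt{T} \left(-7 + T\right)$ ($z{\left(T \right)} = \left(-7 + T\right) \sqrt{T} = \sqrt{T} \left(-7 + T\right)$)
$z{\left(Q \right)} + O{\left(181 \right)} = \sqrt{-24} \left(-7 - 24\right) + 1 = 2 i \sqrt{6} \left(-31\right) + 1 = - 62 i \sqrt{6} + 1 = 1 - 62 i \sqrt{6}$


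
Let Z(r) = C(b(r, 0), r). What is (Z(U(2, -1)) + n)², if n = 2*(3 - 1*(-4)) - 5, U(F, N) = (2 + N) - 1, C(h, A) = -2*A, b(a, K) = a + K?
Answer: 81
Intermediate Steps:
b(a, K) = K + a
U(F, N) = 1 + N
Z(r) = -2*r
n = 9 (n = 2*(3 + 4) - 5 = 2*7 - 5 = 14 - 5 = 9)
(Z(U(2, -1)) + n)² = (-2*(1 - 1) + 9)² = (-2*0 + 9)² = (0 + 9)² = 9² = 81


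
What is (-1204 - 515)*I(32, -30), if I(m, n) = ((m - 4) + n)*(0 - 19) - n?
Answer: -116892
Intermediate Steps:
I(m, n) = 76 - 20*n - 19*m (I(m, n) = ((-4 + m) + n)*(-19) - n = (-4 + m + n)*(-19) - n = (76 - 19*m - 19*n) - n = 76 - 20*n - 19*m)
(-1204 - 515)*I(32, -30) = (-1204 - 515)*(76 - 20*(-30) - 19*32) = -1719*(76 + 600 - 608) = -1719*68 = -116892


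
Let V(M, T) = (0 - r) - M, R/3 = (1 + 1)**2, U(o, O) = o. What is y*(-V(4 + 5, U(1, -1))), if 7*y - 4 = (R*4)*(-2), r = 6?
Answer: -1380/7 ≈ -197.14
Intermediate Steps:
R = 12 (R = 3*(1 + 1)**2 = 3*2**2 = 3*4 = 12)
V(M, T) = -6 - M (V(M, T) = (0 - 1*6) - M = (0 - 6) - M = -6 - M)
y = -92/7 (y = 4/7 + ((12*4)*(-2))/7 = 4/7 + (48*(-2))/7 = 4/7 + (1/7)*(-96) = 4/7 - 96/7 = -92/7 ≈ -13.143)
y*(-V(4 + 5, U(1, -1))) = -(-92)*(-6 - (4 + 5))/7 = -(-92)*(-6 - 1*9)/7 = -(-92)*(-6 - 9)/7 = -(-92)*(-15)/7 = -92/7*15 = -1380/7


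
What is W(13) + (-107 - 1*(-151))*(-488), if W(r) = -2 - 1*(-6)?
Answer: -21468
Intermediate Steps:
W(r) = 4 (W(r) = -2 + 6 = 4)
W(13) + (-107 - 1*(-151))*(-488) = 4 + (-107 - 1*(-151))*(-488) = 4 + (-107 + 151)*(-488) = 4 + 44*(-488) = 4 - 21472 = -21468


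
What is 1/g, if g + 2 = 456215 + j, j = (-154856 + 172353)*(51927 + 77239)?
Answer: 1/2260473715 ≈ 4.4239e-10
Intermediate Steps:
j = 2260017502 (j = 17497*129166 = 2260017502)
g = 2260473715 (g = -2 + (456215 + 2260017502) = -2 + 2260473717 = 2260473715)
1/g = 1/2260473715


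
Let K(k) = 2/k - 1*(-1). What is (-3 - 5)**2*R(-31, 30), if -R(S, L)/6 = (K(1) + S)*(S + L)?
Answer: -10752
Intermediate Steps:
K(k) = 1 + 2/k (K(k) = 2/k + 1 = 1 + 2/k)
R(S, L) = -6*(3 + S)*(L + S) (R(S, L) = -6*((2 + 1)/1 + S)*(S + L) = -6*(1*3 + S)*(L + S) = -6*(3 + S)*(L + S))
(-3 - 5)**2*R(-31, 30) = (-3 - 5)**2*(-18*30 - 18*(-31) - 6*(-31)**2 - 6*30*(-31)) = (-8)**2*(-540 + 558 - 6*961 + 5580) = 64*(-540 + 558 - 5766 + 5580) = 64*(-168) = -10752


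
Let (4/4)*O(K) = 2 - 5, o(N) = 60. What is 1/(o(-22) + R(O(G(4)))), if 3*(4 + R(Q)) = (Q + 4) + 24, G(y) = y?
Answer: 3/193 ≈ 0.015544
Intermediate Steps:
O(K) = -3 (O(K) = 2 - 5 = -3)
R(Q) = 16/3 + Q/3 (R(Q) = -4 + ((Q + 4) + 24)/3 = -4 + ((4 + Q) + 24)/3 = -4 + (28 + Q)/3 = -4 + (28/3 + Q/3) = 16/3 + Q/3)
1/(o(-22) + R(O(G(4)))) = 1/(60 + (16/3 + (1/3)*(-3))) = 1/(60 + (16/3 - 1)) = 1/(60 + 13/3) = 1/(193/3) = 3/193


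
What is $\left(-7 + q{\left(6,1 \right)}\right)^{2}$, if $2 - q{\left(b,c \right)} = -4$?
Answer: $1$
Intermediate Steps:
$q{\left(b,c \right)} = 6$ ($q{\left(b,c \right)} = 2 - -4 = 2 + 4 = 6$)
$\left(-7 + q{\left(6,1 \right)}\right)^{2} = \left(-7 + 6\right)^{2} = \left(-1\right)^{2} = 1$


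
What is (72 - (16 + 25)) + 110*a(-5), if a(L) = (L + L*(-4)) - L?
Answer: 2231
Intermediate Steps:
a(L) = -4*L (a(L) = (L - 4*L) - L = -3*L - L = -4*L)
(72 - (16 + 25)) + 110*a(-5) = (72 - (16 + 25)) + 110*(-4*(-5)) = (72 - 1*41) + 110*20 = (72 - 41) + 2200 = 31 + 2200 = 2231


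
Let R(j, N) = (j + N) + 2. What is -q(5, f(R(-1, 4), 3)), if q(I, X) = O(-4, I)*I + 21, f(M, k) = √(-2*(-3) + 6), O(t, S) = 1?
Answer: -26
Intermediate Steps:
R(j, N) = 2 + N + j (R(j, N) = (N + j) + 2 = 2 + N + j)
f(M, k) = 2*√3 (f(M, k) = √(6 + 6) = √12 = 2*√3)
q(I, X) = 21 + I (q(I, X) = 1*I + 21 = I + 21 = 21 + I)
-q(5, f(R(-1, 4), 3)) = -(21 + 5) = -1*26 = -26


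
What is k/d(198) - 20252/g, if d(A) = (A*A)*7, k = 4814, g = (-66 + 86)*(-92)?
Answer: 347910851/31559220 ≈ 11.024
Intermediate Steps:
g = -1840 (g = 20*(-92) = -1840)
d(A) = 7*A² (d(A) = A²*7 = 7*A²)
k/d(198) - 20252/g = 4814/((7*198²)) - 20252/(-1840) = 4814/((7*39204)) - 20252*(-1/1840) = 4814/274428 + 5063/460 = 4814*(1/274428) + 5063/460 = 2407/137214 + 5063/460 = 347910851/31559220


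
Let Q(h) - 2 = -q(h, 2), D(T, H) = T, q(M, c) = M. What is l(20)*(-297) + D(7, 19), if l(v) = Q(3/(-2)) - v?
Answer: 9815/2 ≈ 4907.5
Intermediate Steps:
Q(h) = 2 - h
l(v) = 7/2 - v (l(v) = (2 - 3/(-2)) - v = (2 - 3*(-1)/2) - v = (2 - 1*(-3/2)) - v = (2 + 3/2) - v = 7/2 - v)
l(20)*(-297) + D(7, 19) = (7/2 - 1*20)*(-297) + 7 = (7/2 - 20)*(-297) + 7 = -33/2*(-297) + 7 = 9801/2 + 7 = 9815/2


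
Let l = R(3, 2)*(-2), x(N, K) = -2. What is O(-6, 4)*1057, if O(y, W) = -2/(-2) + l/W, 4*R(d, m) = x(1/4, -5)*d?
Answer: 7399/4 ≈ 1849.8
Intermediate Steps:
R(d, m) = -d/2 (R(d, m) = (-2*d)/4 = -d/2)
l = 3 (l = -½*3*(-2) = -3/2*(-2) = 3)
O(y, W) = 1 + 3/W (O(y, W) = -2/(-2) + 3/W = -2*(-½) + 3/W = 1 + 3/W)
O(-6, 4)*1057 = ((3 + 4)/4)*1057 = ((¼)*7)*1057 = (7/4)*1057 = 7399/4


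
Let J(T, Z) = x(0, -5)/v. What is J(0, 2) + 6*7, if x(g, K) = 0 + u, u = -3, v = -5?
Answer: 213/5 ≈ 42.600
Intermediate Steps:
x(g, K) = -3 (x(g, K) = 0 - 3 = -3)
J(T, Z) = 3/5 (J(T, Z) = -3/(-5) = -3*(-1/5) = 3/5)
J(0, 2) + 6*7 = 3/5 + 6*7 = 3/5 + 42 = 213/5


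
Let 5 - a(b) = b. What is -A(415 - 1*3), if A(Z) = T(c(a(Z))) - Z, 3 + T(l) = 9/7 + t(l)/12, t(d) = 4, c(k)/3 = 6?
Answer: 8681/21 ≈ 413.38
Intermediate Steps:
a(b) = 5 - b
c(k) = 18 (c(k) = 3*6 = 18)
T(l) = -29/21 (T(l) = -3 + (9/7 + 4/12) = -3 + (9*(⅐) + 4*(1/12)) = -3 + (9/7 + ⅓) = -3 + 34/21 = -29/21)
A(Z) = -29/21 - Z
-A(415 - 1*3) = -(-29/21 - (415 - 1*3)) = -(-29/21 - (415 - 3)) = -(-29/21 - 1*412) = -(-29/21 - 412) = -1*(-8681/21) = 8681/21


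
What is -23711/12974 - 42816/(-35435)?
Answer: -284704501/459733690 ≈ -0.61928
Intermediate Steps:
-23711/12974 - 42816/(-35435) = -23711*1/12974 - 42816*(-1/35435) = -23711/12974 + 42816/35435 = -284704501/459733690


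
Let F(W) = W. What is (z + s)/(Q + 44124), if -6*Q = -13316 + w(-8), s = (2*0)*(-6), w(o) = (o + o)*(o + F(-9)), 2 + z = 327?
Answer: 325/46298 ≈ 0.0070197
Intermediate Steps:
z = 325 (z = -2 + 327 = 325)
w(o) = 2*o*(-9 + o) (w(o) = (o + o)*(o - 9) = (2*o)*(-9 + o) = 2*o*(-9 + o))
s = 0 (s = 0*(-6) = 0)
Q = 2174 (Q = -(-13316 + 2*(-8)*(-9 - 8))/6 = -(-13316 + 2*(-8)*(-17))/6 = -(-13316 + 272)/6 = -⅙*(-13044) = 2174)
(z + s)/(Q + 44124) = (325 + 0)/(2174 + 44124) = 325/46298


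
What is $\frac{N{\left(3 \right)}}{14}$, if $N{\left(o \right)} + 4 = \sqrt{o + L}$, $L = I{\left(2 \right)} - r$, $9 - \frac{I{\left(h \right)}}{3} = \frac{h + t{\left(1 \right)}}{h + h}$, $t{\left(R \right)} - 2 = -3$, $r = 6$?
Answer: $- \frac{2}{7} + \frac{\sqrt{93}}{28} \approx 0.058702$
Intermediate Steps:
$t{\left(R \right)} = -1$ ($t{\left(R \right)} = 2 - 3 = -1$)
$I{\left(h \right)} = 27 - \frac{3 \left(-1 + h\right)}{2 h}$ ($I{\left(h \right)} = 27 - 3 \frac{h - 1}{h + h} = 27 - 3 \frac{-1 + h}{2 h} = 27 - \frac{3 \left(-1 + h\right)}{2 h}$)
$L = \frac{81}{4}$ ($L = \frac{3 \left(1 + 17 \cdot 2\right)}{2 \cdot 2} - 6 = \frac{3}{2} \cdot \frac{1}{2} \left(1 + 34\right) - 6 = \frac{3}{2} \cdot \frac{1}{2} \cdot 35 - 6 = \frac{105}{4} - 6 = \frac{81}{4} \approx 20.25$)
$N{\left(o \right)} = -4 + \sqrt{\frac{81}{4} + o}$ ($N{\left(o \right)} = -4 + \sqrt{o + \frac{81}{4}} = -4 + \sqrt{\frac{81}{4} + o}$)
$\frac{N{\left(3 \right)}}{14} = \frac{-4 + \frac{\sqrt{81 + 4 \cdot 3}}{2}}{14} = \left(-4 + \frac{\sqrt{81 + 12}}{2}\right) \frac{1}{14} = \left(-4 + \frac{\sqrt{93}}{2}\right) \frac{1}{14} = - \frac{2}{7} + \frac{\sqrt{93}}{28}$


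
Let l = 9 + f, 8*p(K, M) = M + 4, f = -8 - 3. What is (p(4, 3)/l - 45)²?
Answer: 528529/256 ≈ 2064.6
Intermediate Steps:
f = -11
p(K, M) = ½ + M/8 (p(K, M) = (M + 4)/8 = (4 + M)/8 = ½ + M/8)
l = -2 (l = 9 - 11 = -2)
(p(4, 3)/l - 45)² = ((½ + (⅛)*3)/(-2) - 45)² = ((½ + 3/8)*(-½) - 45)² = ((7/8)*(-½) - 45)² = (-7/16 - 45)² = (-727/16)² = 528529/256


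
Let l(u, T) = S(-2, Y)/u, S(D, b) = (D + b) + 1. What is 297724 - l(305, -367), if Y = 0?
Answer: 90805821/305 ≈ 2.9772e+5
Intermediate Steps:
S(D, b) = 1 + D + b
l(u, T) = -1/u (l(u, T) = (1 - 2 + 0)/u = -1/u)
297724 - l(305, -367) = 297724 - (-1)/305 = 297724 - 1*(-1/305) = 297724 + 1/305 = 90805821/305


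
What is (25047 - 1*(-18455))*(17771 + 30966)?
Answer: 2120156974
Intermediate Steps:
(25047 - 1*(-18455))*(17771 + 30966) = (25047 + 18455)*48737 = 43502*48737 = 2120156974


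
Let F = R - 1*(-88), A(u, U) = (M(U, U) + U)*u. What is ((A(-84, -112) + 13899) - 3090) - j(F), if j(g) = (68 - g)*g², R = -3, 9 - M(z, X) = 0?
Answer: 142286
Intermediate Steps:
M(z, X) = 9 (M(z, X) = 9 - 1*0 = 9 + 0 = 9)
A(u, U) = u*(9 + U) (A(u, U) = (9 + U)*u = u*(9 + U))
F = 85 (F = -3 - 1*(-88) = -3 + 88 = 85)
j(g) = g²*(68 - g)
((A(-84, -112) + 13899) - 3090) - j(F) = ((-84*(9 - 112) + 13899) - 3090) - 85²*(68 - 1*85) = ((-84*(-103) + 13899) - 3090) - 7225*(68 - 85) = ((8652 + 13899) - 3090) - 7225*(-17) = (22551 - 3090) - 1*(-122825) = 19461 + 122825 = 142286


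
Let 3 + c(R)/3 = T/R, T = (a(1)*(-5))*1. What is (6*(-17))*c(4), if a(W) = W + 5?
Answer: 3213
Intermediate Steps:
a(W) = 5 + W
T = -30 (T = ((5 + 1)*(-5))*1 = (6*(-5))*1 = -30*1 = -30)
c(R) = -9 - 90/R (c(R) = -9 + 3*(-30/R) = -9 - 90/R)
(6*(-17))*c(4) = (6*(-17))*(-9 - 90/4) = -102*(-9 - 90*¼) = -102*(-9 - 45/2) = -102*(-63/2) = 3213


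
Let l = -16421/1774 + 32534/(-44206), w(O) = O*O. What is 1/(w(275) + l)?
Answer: 39210722/2964919040229 ≈ 1.3225e-5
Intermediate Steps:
w(O) = O²
l = -391811021/39210722 (l = -16421*1/1774 + 32534*(-1/44206) = -16421/1774 - 16267/22103 = -391811021/39210722 ≈ -9.9924)
1/(w(275) + l) = 1/(275² - 391811021/39210722) = 1/(75625 - 391811021/39210722) = 1/(2964919040229/39210722) = 39210722/2964919040229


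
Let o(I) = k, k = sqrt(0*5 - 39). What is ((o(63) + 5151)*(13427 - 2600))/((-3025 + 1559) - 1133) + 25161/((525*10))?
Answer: -97575486937/4548250 - 10827*I*sqrt(39)/2599 ≈ -21453.0 - 26.016*I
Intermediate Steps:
k = I*sqrt(39) (k = sqrt(0 - 39) = sqrt(-39) = I*sqrt(39) ≈ 6.245*I)
o(I) = I*sqrt(39)
((o(63) + 5151)*(13427 - 2600))/((-3025 + 1559) - 1133) + 25161/((525*10)) = ((I*sqrt(39) + 5151)*(13427 - 2600))/((-3025 + 1559) - 1133) + 25161/((525*10)) = ((5151 + I*sqrt(39))*10827)/(-1466 - 1133) + 25161/5250 = (55769877 + 10827*I*sqrt(39))/(-2599) + 25161*(1/5250) = (55769877 + 10827*I*sqrt(39))*(-1/2599) + 8387/1750 = (-55769877/2599 - 10827*I*sqrt(39)/2599) + 8387/1750 = -97575486937/4548250 - 10827*I*sqrt(39)/2599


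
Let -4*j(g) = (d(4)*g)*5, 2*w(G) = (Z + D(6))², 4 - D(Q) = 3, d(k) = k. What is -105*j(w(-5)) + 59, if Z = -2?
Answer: 643/2 ≈ 321.50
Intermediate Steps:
D(Q) = 1 (D(Q) = 4 - 1*3 = 4 - 3 = 1)
w(G) = ½ (w(G) = (-2 + 1)²/2 = (½)*(-1)² = (½)*1 = ½)
j(g) = -5*g (j(g) = -4*g*5/4 = -5*g)
-105*j(w(-5)) + 59 = -(-525)/2 + 59 = -105*(-5/2) + 59 = 525/2 + 59 = 643/2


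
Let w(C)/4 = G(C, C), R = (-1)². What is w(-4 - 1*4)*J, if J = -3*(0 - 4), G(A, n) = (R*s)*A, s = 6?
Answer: -2304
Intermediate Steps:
R = 1
G(A, n) = 6*A (G(A, n) = (1*6)*A = 6*A)
w(C) = 24*C (w(C) = 4*(6*C) = 24*C)
J = 12 (J = -3*(-4) = 12)
w(-4 - 1*4)*J = (24*(-4 - 1*4))*12 = (24*(-4 - 4))*12 = (24*(-8))*12 = -192*12 = -2304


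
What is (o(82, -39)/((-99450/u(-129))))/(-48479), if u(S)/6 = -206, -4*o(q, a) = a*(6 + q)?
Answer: -4532/20603575 ≈ -0.00021996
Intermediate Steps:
o(q, a) = -a*(6 + q)/4
u(S) = -1236 (u(S) = 6*(-206) = -1236)
(o(82, -39)/((-99450/u(-129))))/(-48479) = ((-¼*(-39)*(6 + 82))/((-99450/(-1236))))/(-48479) = ((-¼*(-39)*88)/((-99450*(-1/1236))))*(-1/48479) = (858/(16575/206))*(-1/48479) = (858*(206/16575))*(-1/48479) = (4532/425)*(-1/48479) = -4532/20603575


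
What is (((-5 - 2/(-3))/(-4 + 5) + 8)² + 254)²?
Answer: 5793649/81 ≈ 71527.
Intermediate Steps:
(((-5 - 2/(-3))/(-4 + 5) + 8)² + 254)² = (((-5 - 2*(-⅓))/1 + 8)² + 254)² = (((-5 + ⅔)*1 + 8)² + 254)² = ((-13/3*1 + 8)² + 254)² = ((-13/3 + 8)² + 254)² = ((11/3)² + 254)² = (121/9 + 254)² = (2407/9)² = 5793649/81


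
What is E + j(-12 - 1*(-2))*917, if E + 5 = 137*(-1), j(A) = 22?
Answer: 20032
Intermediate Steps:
E = -142 (E = -5 + 137*(-1) = -5 - 137 = -142)
E + j(-12 - 1*(-2))*917 = -142 + 22*917 = -142 + 20174 = 20032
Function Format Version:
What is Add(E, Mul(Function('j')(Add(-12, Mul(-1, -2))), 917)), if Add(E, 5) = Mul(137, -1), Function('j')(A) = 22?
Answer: 20032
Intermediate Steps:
E = -142 (E = Add(-5, Mul(137, -1)) = Add(-5, -137) = -142)
Add(E, Mul(Function('j')(Add(-12, Mul(-1, -2))), 917)) = Add(-142, Mul(22, 917)) = Add(-142, 20174) = 20032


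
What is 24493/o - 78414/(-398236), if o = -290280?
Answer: 3252005393/28899986520 ≈ 0.11253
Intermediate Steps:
24493/o - 78414/(-398236) = 24493/(-290280) - 78414/(-398236) = 24493*(-1/290280) - 78414*(-1/398236) = -24493/290280 + 39207/199118 = 3252005393/28899986520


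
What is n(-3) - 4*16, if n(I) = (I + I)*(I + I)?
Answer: -28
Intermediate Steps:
n(I) = 4*I² (n(I) = (2*I)*(2*I) = 4*I²)
n(-3) - 4*16 = 4*(-3)² - 4*16 = 4*9 - 64 = 36 - 64 = -28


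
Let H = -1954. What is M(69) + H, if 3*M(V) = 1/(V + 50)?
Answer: -697577/357 ≈ -1954.0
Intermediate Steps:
M(V) = 1/(3*(50 + V)) (M(V) = 1/(3*(V + 50)) = 1/(3*(50 + V)))
M(69) + H = 1/(3*(50 + 69)) - 1954 = (⅓)/119 - 1954 = (⅓)*(1/119) - 1954 = 1/357 - 1954 = -697577/357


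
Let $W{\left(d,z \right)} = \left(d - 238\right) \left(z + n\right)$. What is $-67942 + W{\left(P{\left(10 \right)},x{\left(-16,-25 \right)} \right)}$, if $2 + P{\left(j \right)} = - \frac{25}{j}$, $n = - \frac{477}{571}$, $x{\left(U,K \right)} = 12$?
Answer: $- \frac{80681639}{1142} \approx -70649.0$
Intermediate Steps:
$n = - \frac{477}{571}$ ($n = \left(-477\right) \frac{1}{571} = - \frac{477}{571} \approx -0.83538$)
$P{\left(j \right)} = -2 - \frac{25}{j}$
$W{\left(d,z \right)} = \left(-238 + d\right) \left(- \frac{477}{571} + z\right)$ ($W{\left(d,z \right)} = \left(d - 238\right) \left(z - \frac{477}{571}\right) = \left(-238 + d\right) \left(- \frac{477}{571} + z\right)$)
$-67942 + W{\left(P{\left(10 \right)},x{\left(-16,-25 \right)} \right)} = -67942 + \left(\frac{113526}{571} - 2856 - \frac{477 \left(-2 - \frac{25}{10}\right)}{571} + \left(-2 - \frac{25}{10}\right) 12\right) = -67942 + \left(\frac{113526}{571} - 2856 - \frac{477 \left(-2 - \frac{5}{2}\right)}{571} + \left(-2 - \frac{5}{2}\right) 12\right) = -67942 - \frac{3091875}{1142} = - \frac{80681639}{1142}$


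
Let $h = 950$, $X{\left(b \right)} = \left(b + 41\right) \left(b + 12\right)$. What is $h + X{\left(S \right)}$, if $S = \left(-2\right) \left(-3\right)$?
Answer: $1796$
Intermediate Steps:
$S = 6$
$X{\left(b \right)} = \left(12 + b\right) \left(41 + b\right)$ ($X{\left(b \right)} = \left(41 + b\right) \left(12 + b\right) = \left(12 + b\right) \left(41 + b\right)$)
$h + X{\left(S \right)} = 950 + \left(492 + 6^{2} + 53 \cdot 6\right) = 950 + \left(492 + 36 + 318\right) = 950 + 846 = 1796$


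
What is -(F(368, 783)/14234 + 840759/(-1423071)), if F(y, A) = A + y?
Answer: 3443136295/6751997538 ≈ 0.50994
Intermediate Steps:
-(F(368, 783)/14234 + 840759/(-1423071)) = -((783 + 368)/14234 + 840759/(-1423071)) = -(1151*(1/14234) + 840759*(-1/1423071)) = -(1151/14234 - 280253/474357) = -1*(-3443136295/6751997538) = 3443136295/6751997538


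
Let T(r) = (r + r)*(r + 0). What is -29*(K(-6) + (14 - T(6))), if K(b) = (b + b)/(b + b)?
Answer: 1653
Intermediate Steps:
T(r) = 2*r² (T(r) = (2*r)*r = 2*r²)
K(b) = 1 (K(b) = (2*b)/((2*b)) = (2*b)*(1/(2*b)) = 1)
-29*(K(-6) + (14 - T(6))) = -29*(1 + (14 - 2*6²)) = -29*(1 + (14 - 2*36)) = -29*(1 + (14 - 1*72)) = -29*(1 + (14 - 72)) = -29*(1 - 58) = -29*(-57) = 1653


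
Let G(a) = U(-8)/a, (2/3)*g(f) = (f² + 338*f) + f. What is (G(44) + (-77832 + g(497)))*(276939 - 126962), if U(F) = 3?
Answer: 3599128099059/44 ≈ 8.1798e+10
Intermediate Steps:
g(f) = 3*f²/2 + 1017*f/2 (g(f) = 3*((f² + 338*f) + f)/2 = 3*(f² + 339*f)/2 = 3*f²/2 + 1017*f/2)
G(a) = 3/a
(G(44) + (-77832 + g(497)))*(276939 - 126962) = (3/44 + (-77832 + (3/2)*497*(339 + 497)))*(276939 - 126962) = (3*(1/44) + (-77832 + (3/2)*497*836))*149977 = (3/44 + (-77832 + 623238))*149977 = (3/44 + 545406)*149977 = (23997867/44)*149977 = 3599128099059/44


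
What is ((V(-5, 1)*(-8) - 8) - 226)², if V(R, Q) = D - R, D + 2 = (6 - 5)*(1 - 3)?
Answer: 58564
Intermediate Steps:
D = -4 (D = -2 + (6 - 5)*(1 - 3) = -2 + 1*(-2) = -2 - 2 = -4)
V(R, Q) = -4 - R
((V(-5, 1)*(-8) - 8) - 226)² = (((-4 - 1*(-5))*(-8) - 8) - 226)² = (((-4 + 5)*(-8) - 8) - 226)² = ((1*(-8) - 8) - 226)² = ((-8 - 8) - 226)² = (-16 - 226)² = (-242)² = 58564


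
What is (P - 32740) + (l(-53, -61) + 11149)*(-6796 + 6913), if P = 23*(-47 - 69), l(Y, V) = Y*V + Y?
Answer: 1641085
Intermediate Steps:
l(Y, V) = Y + V*Y (l(Y, V) = V*Y + Y = Y + V*Y)
P = -2668 (P = 23*(-116) = -2668)
(P - 32740) + (l(-53, -61) + 11149)*(-6796 + 6913) = (-2668 - 32740) + (-53*(1 - 61) + 11149)*(-6796 + 6913) = -35408 + (-53*(-60) + 11149)*117 = -35408 + (3180 + 11149)*117 = -35408 + 14329*117 = -35408 + 1676493 = 1641085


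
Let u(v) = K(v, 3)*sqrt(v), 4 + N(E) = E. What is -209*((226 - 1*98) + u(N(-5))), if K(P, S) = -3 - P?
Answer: -26752 - 3762*I ≈ -26752.0 - 3762.0*I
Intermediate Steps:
N(E) = -4 + E
u(v) = sqrt(v)*(-3 - v) (u(v) = (-3 - v)*sqrt(v) = sqrt(v)*(-3 - v))
-209*((226 - 1*98) + u(N(-5))) = -209*((226 - 1*98) + sqrt(-4 - 5)*(-3 - (-4 - 5))) = -209*((226 - 98) + sqrt(-9)*(-3 - 1*(-9))) = -209*(128 + (3*I)*(-3 + 9)) = -209*(128 + (3*I)*6) = -209*(128 + 18*I) = -26752 - 3762*I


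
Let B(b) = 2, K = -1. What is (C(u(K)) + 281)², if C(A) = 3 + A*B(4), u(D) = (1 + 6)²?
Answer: 145924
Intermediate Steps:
u(D) = 49 (u(D) = 7² = 49)
C(A) = 3 + 2*A (C(A) = 3 + A*2 = 3 + 2*A)
(C(u(K)) + 281)² = ((3 + 2*49) + 281)² = ((3 + 98) + 281)² = (101 + 281)² = 382² = 145924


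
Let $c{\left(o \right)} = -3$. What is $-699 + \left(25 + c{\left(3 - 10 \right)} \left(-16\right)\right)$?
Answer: $-626$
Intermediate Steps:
$-699 + \left(25 + c{\left(3 - 10 \right)} \left(-16\right)\right) = -699 + \left(25 - -48\right) = -699 + \left(25 + 48\right) = -699 + 73 = -626$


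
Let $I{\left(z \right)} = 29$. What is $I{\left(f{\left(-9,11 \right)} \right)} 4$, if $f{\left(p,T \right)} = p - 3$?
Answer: $116$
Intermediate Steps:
$f{\left(p,T \right)} = -3 + p$ ($f{\left(p,T \right)} = p - 3 = -3 + p$)
$I{\left(f{\left(-9,11 \right)} \right)} 4 = 29 \cdot 4 = 116$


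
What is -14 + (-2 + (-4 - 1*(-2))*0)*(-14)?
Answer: 14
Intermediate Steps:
-14 + (-2 + (-4 - 1*(-2))*0)*(-14) = -14 + (-2 + (-4 + 2)*0)*(-14) = -14 + (-2 - 2*0)*(-14) = -14 + (-2 + 0)*(-14) = -14 - 2*(-14) = -14 + 28 = 14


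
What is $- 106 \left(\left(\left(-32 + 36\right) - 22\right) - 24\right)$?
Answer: $4452$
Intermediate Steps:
$- 106 \left(\left(\left(-32 + 36\right) - 22\right) - 24\right) = - 106 \left(\left(4 - 22\right) - 24\right) = - 106 \left(-18 - 24\right) = \left(-106\right) \left(-42\right) = 4452$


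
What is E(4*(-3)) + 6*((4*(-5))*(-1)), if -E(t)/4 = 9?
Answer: 84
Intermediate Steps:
E(t) = -36 (E(t) = -4*9 = -36)
E(4*(-3)) + 6*((4*(-5))*(-1)) = -36 + 6*((4*(-5))*(-1)) = -36 + 6*(-20*(-1)) = -36 + 6*20 = -36 + 120 = 84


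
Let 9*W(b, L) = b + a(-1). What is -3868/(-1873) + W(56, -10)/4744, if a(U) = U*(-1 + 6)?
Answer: 55081217/26656536 ≈ 2.0663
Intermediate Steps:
a(U) = 5*U (a(U) = U*5 = 5*U)
W(b, L) = -5/9 + b/9 (W(b, L) = (b + 5*(-1))/9 = (b - 5)/9 = (-5 + b)/9 = -5/9 + b/9)
-3868/(-1873) + W(56, -10)/4744 = -3868/(-1873) + (-5/9 + (⅑)*56)/4744 = -3868*(-1/1873) + (-5/9 + 56/9)*(1/4744) = 3868/1873 + (17/3)*(1/4744) = 3868/1873 + 17/14232 = 55081217/26656536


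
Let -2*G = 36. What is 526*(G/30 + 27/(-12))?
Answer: -14991/10 ≈ -1499.1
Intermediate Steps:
G = -18 (G = -½*36 = -18)
526*(G/30 + 27/(-12)) = 526*(-18/30 + 27/(-12)) = 526*(-18*1/30 + 27*(-1/12)) = 526*(-⅗ - 9/4) = 526*(-57/20) = -14991/10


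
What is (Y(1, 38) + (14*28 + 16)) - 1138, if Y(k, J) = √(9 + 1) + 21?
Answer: -709 + √10 ≈ -705.84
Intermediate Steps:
Y(k, J) = 21 + √10 (Y(k, J) = √10 + 21 = 21 + √10)
(Y(1, 38) + (14*28 + 16)) - 1138 = ((21 + √10) + (14*28 + 16)) - 1138 = ((21 + √10) + (392 + 16)) - 1138 = ((21 + √10) + 408) - 1138 = (429 + √10) - 1138 = -709 + √10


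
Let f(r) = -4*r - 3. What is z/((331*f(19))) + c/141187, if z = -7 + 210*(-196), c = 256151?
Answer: 12510337728/3691898863 ≈ 3.3886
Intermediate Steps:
f(r) = -3 - 4*r
z = -41167 (z = -7 - 41160 = -41167)
z/((331*f(19))) + c/141187 = -41167*1/(331*(-3 - 4*19)) + 256151/141187 = -41167*1/(331*(-3 - 76)) + 256151*(1/141187) = -41167/(331*(-79)) + 256151/141187 = -41167/(-26149) + 256151/141187 = -41167*(-1/26149) + 256151/141187 = 41167/26149 + 256151/141187 = 12510337728/3691898863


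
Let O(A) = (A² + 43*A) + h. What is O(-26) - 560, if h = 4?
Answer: -998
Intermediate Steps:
O(A) = 4 + A² + 43*A (O(A) = (A² + 43*A) + 4 = 4 + A² + 43*A)
O(-26) - 560 = (4 + (-26)² + 43*(-26)) - 560 = (4 + 676 - 1118) - 560 = -438 - 560 = -998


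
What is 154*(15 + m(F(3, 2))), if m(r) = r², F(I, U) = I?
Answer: 3696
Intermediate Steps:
154*(15 + m(F(3, 2))) = 154*(15 + 3²) = 154*(15 + 9) = 154*24 = 3696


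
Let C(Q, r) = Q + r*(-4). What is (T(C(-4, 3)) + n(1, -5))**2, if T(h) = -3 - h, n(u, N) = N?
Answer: 64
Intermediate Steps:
C(Q, r) = Q - 4*r
(T(C(-4, 3)) + n(1, -5))**2 = ((-3 - (-4 - 4*3)) - 5)**2 = ((-3 - (-4 - 12)) - 5)**2 = ((-3 - 1*(-16)) - 5)**2 = ((-3 + 16) - 5)**2 = (13 - 5)**2 = 8**2 = 64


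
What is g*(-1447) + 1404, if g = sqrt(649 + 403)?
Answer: 1404 - 2894*sqrt(263) ≈ -45529.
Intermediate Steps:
g = 2*sqrt(263) (g = sqrt(1052) = 2*sqrt(263) ≈ 32.435)
g*(-1447) + 1404 = (2*sqrt(263))*(-1447) + 1404 = -2894*sqrt(263) + 1404 = 1404 - 2894*sqrt(263)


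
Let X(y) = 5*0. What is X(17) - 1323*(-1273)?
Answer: 1684179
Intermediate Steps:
X(y) = 0
X(17) - 1323*(-1273) = 0 - 1323*(-1273) = 0 + 1684179 = 1684179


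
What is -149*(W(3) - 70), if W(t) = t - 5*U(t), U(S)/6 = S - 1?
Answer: 18923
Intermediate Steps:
U(S) = -6 + 6*S (U(S) = 6*(S - 1) = 6*(-1 + S) = -6 + 6*S)
W(t) = 30 - 29*t (W(t) = t - 5*(-6 + 6*t) = t + (30 - 30*t) = 30 - 29*t)
-149*(W(3) - 70) = -149*((30 - 29*3) - 70) = -149*((30 - 87) - 70) = -149*(-57 - 70) = -149*(-127) = 18923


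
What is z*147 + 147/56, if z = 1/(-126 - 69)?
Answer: 973/520 ≈ 1.8712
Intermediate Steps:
z = -1/195 (z = 1/(-195) = -1/195 ≈ -0.0051282)
z*147 + 147/56 = -1/195*147 + 147/56 = -49/65 + 147*(1/56) = -49/65 + 21/8 = 973/520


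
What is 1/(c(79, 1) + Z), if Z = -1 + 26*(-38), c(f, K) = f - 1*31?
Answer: -1/941 ≈ -0.0010627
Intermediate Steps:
c(f, K) = -31 + f (c(f, K) = f - 31 = -31 + f)
Z = -989 (Z = -1 - 988 = -989)
1/(c(79, 1) + Z) = 1/((-31 + 79) - 989) = 1/(48 - 989) = 1/(-941) = -1/941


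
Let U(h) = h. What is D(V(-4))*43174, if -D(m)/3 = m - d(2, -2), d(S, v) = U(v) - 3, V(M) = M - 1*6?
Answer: 647610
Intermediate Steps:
V(M) = -6 + M (V(M) = M - 6 = -6 + M)
d(S, v) = -3 + v (d(S, v) = v - 3 = -3 + v)
D(m) = -15 - 3*m (D(m) = -3*(m - (-3 - 2)) = -3*(m - 1*(-5)) = -3*(m + 5) = -3*(5 + m) = -15 - 3*m)
D(V(-4))*43174 = (-15 - 3*(-6 - 4))*43174 = (-15 - 3*(-10))*43174 = (-15 + 30)*43174 = 15*43174 = 647610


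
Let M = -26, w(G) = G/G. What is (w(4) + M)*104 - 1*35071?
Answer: -37671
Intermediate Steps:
w(G) = 1
(w(4) + M)*104 - 1*35071 = (1 - 26)*104 - 1*35071 = -25*104 - 35071 = -2600 - 35071 = -37671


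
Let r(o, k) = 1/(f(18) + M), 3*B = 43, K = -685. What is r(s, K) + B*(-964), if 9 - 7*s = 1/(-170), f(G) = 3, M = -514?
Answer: -21181975/1533 ≈ -13817.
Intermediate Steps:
s = 1531/1190 (s = 9/7 - ⅐/(-170) = 9/7 - ⅐*(-1/170) = 9/7 + 1/1190 = 1531/1190 ≈ 1.2866)
B = 43/3 (B = (⅓)*43 = 43/3 ≈ 14.333)
r(o, k) = -1/511 (r(o, k) = 1/(3 - 514) = 1/(-511) = -1/511)
r(s, K) + B*(-964) = -1/511 + (43/3)*(-964) = -1/511 - 41452/3 = -21181975/1533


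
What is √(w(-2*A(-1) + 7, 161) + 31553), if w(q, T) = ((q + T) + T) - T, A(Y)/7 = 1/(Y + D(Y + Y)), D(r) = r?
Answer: √285531/3 ≈ 178.12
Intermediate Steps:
A(Y) = 7/(3*Y) (A(Y) = 7/(Y + (Y + Y)) = 7/(Y + 2*Y) = 7/((3*Y)) = 7*(1/(3*Y)) = 7/(3*Y))
w(q, T) = T + q (w(q, T) = ((T + q) + T) - T = (q + 2*T) - T = T + q)
√(w(-2*A(-1) + 7, 161) + 31553) = √((161 + (-14/(3*(-1)) + 7)) + 31553) = √((161 + (-14*(-1)/3 + 7)) + 31553) = √((161 + (-2*(-7/3) + 7)) + 31553) = √((161 + (14/3 + 7)) + 31553) = √((161 + 35/3) + 31553) = √(518/3 + 31553) = √(95177/3) = √285531/3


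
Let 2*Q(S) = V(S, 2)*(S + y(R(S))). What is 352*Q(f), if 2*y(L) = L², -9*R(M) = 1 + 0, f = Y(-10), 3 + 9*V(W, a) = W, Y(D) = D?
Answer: 1852136/729 ≈ 2540.7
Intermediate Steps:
V(W, a) = -⅓ + W/9
f = -10
R(M) = -⅑ (R(M) = -(1 + 0)/9 = -⅑*1 = -⅑)
y(L) = L²/2
Q(S) = (-⅓ + S/9)*(1/162 + S)/2 (Q(S) = ((-⅓ + S/9)*(S + (-⅑)²/2))/2 = ((-⅓ + S/9)*(S + (½)*(1/81)))/2 = ((-⅓ + S/9)*(S + 1/162))/2 = ((-⅓ + S/9)*(1/162 + S))/2 = (-⅓ + S/9)*(1/162 + S)/2)
352*Q(f) = 352*((1 + 162*(-10))*(-3 - 10)/2916) = 352*((1/2916)*(1 - 1620)*(-13)) = 352*((1/2916)*(-1619)*(-13)) = 352*(21047/2916) = 1852136/729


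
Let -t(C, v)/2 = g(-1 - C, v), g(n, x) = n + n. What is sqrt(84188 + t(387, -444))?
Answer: 2*sqrt(21435) ≈ 292.81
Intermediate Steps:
g(n, x) = 2*n
t(C, v) = 4 + 4*C (t(C, v) = -4*(-1 - C) = -2*(-2 - 2*C) = 4 + 4*C)
sqrt(84188 + t(387, -444)) = sqrt(84188 + (4 + 4*387)) = sqrt(84188 + (4 + 1548)) = sqrt(84188 + 1552) = sqrt(85740) = 2*sqrt(21435)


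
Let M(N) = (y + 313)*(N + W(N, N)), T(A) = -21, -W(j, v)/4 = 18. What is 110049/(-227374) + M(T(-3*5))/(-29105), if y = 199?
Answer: 7623664239/6617720270 ≈ 1.1520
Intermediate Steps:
W(j, v) = -72 (W(j, v) = -4*18 = -72)
M(N) = -36864 + 512*N (M(N) = (199 + 313)*(N - 72) = 512*(-72 + N) = -36864 + 512*N)
110049/(-227374) + M(T(-3*5))/(-29105) = 110049/(-227374) + (-36864 + 512*(-21))/(-29105) = 110049*(-1/227374) + (-36864 - 10752)*(-1/29105) = -110049/227374 - 47616*(-1/29105) = -110049/227374 + 47616/29105 = 7623664239/6617720270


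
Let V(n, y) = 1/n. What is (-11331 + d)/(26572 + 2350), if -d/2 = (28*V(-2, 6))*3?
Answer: -11247/28922 ≈ -0.38887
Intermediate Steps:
d = 84 (d = -2*28/(-2)*3 = -2*28*(-1/2)*3 = -(-28)*3 = -2*(-42) = 84)
(-11331 + d)/(26572 + 2350) = (-11331 + 84)/(26572 + 2350) = -11247/28922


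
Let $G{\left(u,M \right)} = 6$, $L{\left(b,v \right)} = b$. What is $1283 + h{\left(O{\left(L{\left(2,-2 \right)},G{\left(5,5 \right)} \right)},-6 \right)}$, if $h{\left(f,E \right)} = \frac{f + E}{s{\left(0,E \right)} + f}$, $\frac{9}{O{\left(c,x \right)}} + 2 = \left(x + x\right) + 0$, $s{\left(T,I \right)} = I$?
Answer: $1284$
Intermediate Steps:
$O{\left(c,x \right)} = \frac{9}{-2 + 2 x}$ ($O{\left(c,x \right)} = \frac{9}{-2 + \left(\left(x + x\right) + 0\right)} = \frac{9}{-2 + \left(2 x + 0\right)} = \frac{9}{-2 + 2 x}$)
$h{\left(f,E \right)} = 1$ ($h{\left(f,E \right)} = \frac{f + E}{E + f} = \frac{E + f}{E + f} = 1$)
$1283 + h{\left(O{\left(L{\left(2,-2 \right)},G{\left(5,5 \right)} \right)},-6 \right)} = 1283 + 1 = 1284$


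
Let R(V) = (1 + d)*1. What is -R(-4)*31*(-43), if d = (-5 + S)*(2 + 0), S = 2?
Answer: -6665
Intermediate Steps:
d = -6 (d = (-5 + 2)*(2 + 0) = -3*2 = -6)
R(V) = -5 (R(V) = (1 - 6)*1 = -5*1 = -5)
-R(-4)*31*(-43) = -(-5*31)*(-43) = -(-155)*(-43) = -1*6665 = -6665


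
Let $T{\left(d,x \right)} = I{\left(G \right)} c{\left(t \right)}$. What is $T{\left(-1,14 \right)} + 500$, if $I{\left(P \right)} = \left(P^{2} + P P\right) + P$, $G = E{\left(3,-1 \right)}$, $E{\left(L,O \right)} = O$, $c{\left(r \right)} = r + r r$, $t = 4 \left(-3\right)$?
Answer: $632$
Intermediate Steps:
$t = -12$
$c{\left(r \right)} = r + r^{2}$
$G = -1$
$I{\left(P \right)} = P + 2 P^{2}$ ($I{\left(P \right)} = \left(P^{2} + P^{2}\right) + P = 2 P^{2} + P = P + 2 P^{2}$)
$T{\left(d,x \right)} = 132$ ($T{\left(d,x \right)} = - (1 + 2 \left(-1\right)) \left(- 12 \left(1 - 12\right)\right) = - (1 - 2) \left(\left(-12\right) \left(-11\right)\right) = \left(-1\right) \left(-1\right) 132 = 1 \cdot 132 = 132$)
$T{\left(-1,14 \right)} + 500 = 132 + 500 = 632$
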